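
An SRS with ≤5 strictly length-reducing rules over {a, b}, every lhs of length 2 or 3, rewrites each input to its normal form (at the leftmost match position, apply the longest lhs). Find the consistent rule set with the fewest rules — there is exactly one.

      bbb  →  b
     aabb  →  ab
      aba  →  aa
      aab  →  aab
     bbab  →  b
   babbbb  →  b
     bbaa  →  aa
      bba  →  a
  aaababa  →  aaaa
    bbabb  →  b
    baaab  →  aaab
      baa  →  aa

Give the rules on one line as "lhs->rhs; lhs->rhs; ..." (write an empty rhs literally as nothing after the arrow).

  | bbb => bb => b
  | aabb => ab
  | aba => aa
  | aab

abb->b; ba->a; bab->b; bb->b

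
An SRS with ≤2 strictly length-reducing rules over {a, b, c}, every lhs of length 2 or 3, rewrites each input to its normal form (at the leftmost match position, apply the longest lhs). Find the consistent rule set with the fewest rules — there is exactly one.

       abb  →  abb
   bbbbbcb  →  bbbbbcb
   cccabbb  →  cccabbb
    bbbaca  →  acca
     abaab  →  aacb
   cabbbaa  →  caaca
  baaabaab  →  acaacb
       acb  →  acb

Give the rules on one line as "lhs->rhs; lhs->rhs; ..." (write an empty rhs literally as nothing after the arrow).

  | abb
  | bbbbbcb
  | cccabbb
  | bbbaca => baaca => acca

baa->ac; bba->aa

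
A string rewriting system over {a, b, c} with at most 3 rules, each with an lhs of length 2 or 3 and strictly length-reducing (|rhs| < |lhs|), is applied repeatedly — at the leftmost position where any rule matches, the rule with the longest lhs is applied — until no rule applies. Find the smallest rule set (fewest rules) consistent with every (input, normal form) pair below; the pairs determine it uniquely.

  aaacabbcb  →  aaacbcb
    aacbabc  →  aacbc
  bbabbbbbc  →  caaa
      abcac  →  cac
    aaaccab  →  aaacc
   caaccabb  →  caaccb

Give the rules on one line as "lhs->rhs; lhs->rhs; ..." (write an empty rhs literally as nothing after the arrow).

  | aaacabbcb => aaacbcb
  | aacbabc => aacbc
  | bbabbbbbc => bbbbbbc => bbbbca => bbcaa => caaa
  | abcac => cac

ab->; bbc->ca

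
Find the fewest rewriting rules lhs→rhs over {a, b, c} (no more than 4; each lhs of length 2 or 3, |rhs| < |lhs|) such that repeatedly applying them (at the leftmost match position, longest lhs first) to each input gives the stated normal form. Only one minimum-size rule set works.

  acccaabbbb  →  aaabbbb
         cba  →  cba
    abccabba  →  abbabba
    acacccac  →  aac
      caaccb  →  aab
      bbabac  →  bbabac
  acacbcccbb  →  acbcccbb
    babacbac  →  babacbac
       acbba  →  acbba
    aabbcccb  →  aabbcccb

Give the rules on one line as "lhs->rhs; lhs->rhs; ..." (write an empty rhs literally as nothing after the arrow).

acc->aa; ca->; cca->ba

  | acccaabbbb => aacaabbbb => aaabbbb
  | cba
  | abccabba => abbabba
  | acacccac => acccac => aacac => aac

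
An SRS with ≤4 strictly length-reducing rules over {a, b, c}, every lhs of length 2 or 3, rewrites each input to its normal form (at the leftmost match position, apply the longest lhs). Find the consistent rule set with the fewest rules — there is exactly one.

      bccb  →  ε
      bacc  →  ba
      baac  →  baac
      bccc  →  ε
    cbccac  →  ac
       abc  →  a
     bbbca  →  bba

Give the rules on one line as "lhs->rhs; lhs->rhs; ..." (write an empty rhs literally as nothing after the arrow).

bc->; cb->; cc->

  | bccb => cb => ε
  | bacc => ba
  | baac
  | bccc => cc => ε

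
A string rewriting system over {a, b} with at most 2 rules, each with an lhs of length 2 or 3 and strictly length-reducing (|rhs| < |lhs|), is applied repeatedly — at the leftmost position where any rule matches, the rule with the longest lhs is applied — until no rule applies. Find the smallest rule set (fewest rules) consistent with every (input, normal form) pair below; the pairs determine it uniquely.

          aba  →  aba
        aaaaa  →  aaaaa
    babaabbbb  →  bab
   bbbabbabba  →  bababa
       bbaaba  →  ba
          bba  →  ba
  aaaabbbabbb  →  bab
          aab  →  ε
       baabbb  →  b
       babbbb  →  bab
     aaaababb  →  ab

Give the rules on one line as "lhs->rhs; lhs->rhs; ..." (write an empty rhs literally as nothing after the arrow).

aab->; bb->b

  | aba
  | aaaaa
  | babaabbbb => babbbb => babbb => babb => bab
  | bbbabbabba => bbabbabba => babbabba => bababba => bababa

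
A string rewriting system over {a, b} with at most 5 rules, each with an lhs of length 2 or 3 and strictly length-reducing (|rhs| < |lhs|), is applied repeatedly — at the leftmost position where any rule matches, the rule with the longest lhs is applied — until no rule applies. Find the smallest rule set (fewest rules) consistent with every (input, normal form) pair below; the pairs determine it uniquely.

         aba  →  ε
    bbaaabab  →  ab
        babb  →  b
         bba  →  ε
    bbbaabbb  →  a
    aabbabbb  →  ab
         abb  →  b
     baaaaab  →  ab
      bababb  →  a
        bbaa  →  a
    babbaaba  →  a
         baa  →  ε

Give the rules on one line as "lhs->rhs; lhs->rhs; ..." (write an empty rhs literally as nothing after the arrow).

  | aba => aa => ε
  | bbaaabab => aaaabab => aabab => bab => ab
  | babb => abb => b
  | bba => aa => ε

aa->; abb->b; ba->a; bb->a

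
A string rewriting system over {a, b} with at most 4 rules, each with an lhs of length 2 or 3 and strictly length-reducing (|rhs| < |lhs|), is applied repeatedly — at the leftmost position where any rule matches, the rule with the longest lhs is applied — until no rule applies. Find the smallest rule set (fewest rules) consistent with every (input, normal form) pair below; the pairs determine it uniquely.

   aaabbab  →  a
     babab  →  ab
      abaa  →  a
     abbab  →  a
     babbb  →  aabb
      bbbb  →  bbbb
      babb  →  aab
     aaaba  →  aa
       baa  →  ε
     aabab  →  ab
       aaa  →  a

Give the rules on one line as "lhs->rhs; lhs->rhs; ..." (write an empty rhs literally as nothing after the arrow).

aaa->a; aba->aa; baa->; bab->aa

  | aaabbab => abbab => abaa => aaa => a
  | babab => aaab => ab
  | abaa => aaa => a
  | abbab => abaa => aaa => a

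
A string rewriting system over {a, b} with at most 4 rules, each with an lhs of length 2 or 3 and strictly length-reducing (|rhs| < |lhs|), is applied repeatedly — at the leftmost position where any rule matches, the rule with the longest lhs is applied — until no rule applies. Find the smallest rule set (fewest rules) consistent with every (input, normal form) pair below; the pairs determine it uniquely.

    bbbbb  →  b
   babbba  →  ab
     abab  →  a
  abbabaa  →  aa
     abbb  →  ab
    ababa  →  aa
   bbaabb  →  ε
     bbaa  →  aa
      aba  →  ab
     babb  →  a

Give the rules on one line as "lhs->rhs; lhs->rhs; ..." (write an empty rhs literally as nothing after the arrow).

aab->b; aba->ab; ba->a; bb->

  | bbbbb => bbb => b
  | babbba => abbba => aba => ab
  | abab => abb => a
  | abbabaa => aabaa => baa => aa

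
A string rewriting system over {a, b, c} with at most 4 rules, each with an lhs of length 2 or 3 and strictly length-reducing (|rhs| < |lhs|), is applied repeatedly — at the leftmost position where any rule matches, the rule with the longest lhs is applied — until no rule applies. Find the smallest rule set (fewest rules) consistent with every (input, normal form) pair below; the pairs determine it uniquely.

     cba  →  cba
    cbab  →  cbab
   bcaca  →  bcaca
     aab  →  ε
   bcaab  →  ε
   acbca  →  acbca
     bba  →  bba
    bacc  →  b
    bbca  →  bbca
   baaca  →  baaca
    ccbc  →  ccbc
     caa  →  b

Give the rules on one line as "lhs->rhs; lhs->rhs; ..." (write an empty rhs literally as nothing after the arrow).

aab->; acc->; bbb->; caa->b

  | cba
  | cbab
  | bcaca
  | aab => ε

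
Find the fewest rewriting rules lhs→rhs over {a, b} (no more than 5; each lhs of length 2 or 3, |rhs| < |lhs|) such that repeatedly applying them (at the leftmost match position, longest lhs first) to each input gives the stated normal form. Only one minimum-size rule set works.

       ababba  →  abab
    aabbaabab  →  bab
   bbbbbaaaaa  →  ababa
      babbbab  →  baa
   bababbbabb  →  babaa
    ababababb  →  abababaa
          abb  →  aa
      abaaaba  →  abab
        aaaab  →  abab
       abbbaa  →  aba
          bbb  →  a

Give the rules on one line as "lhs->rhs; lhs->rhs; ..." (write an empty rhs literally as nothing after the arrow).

  | ababba => abaaa => abab
  | aabbaabab => baabab => bab
  | bbbbbaaaaa => abbaaaaa => aaaaaaa => abaaaa => ababa
  | babbbab => baaab => babb => baa

aaa->ab; aab->; bb->a; bbb->a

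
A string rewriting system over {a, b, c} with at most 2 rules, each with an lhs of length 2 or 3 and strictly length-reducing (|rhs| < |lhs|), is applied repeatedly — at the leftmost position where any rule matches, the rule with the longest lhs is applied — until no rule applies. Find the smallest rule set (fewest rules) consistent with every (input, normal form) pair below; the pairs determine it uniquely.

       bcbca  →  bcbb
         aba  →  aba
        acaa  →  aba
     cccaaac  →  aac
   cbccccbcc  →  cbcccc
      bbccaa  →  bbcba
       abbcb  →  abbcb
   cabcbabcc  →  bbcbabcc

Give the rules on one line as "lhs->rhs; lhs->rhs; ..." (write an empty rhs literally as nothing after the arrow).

  | bcbca => bcbb
  | aba
  | acaa => aba
  | cccaaac => ccbaac => aac

ca->b; ccb->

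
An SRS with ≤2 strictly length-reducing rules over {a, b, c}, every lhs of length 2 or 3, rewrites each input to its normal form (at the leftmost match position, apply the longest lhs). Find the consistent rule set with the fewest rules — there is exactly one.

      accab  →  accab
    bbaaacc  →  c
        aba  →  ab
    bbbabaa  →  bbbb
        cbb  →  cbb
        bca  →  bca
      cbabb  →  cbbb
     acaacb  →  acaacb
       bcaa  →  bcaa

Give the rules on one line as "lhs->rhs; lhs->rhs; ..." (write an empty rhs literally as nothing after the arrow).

  | accab
  | bbaaacc => bbaacc => bbacc => bbcc => c
  | aba => ab
  | bbbabaa => bbbbaa => bbbba => bbbb

ba->b; bbc->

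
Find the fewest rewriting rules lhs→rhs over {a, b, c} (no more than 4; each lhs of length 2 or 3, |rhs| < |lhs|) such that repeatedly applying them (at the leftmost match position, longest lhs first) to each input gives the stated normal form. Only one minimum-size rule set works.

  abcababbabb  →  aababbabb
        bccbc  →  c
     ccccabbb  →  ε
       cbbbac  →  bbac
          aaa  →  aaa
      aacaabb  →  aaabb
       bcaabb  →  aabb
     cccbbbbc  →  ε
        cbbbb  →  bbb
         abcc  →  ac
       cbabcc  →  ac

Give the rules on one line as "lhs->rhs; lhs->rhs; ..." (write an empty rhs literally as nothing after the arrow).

  | abcababbabb => aababbabb
  | bccbc => cbc => c
  | ccccabbb => cccbbb => ccbb => cb => ε
  | cbbbac => bbac

bc->; ca->; cb->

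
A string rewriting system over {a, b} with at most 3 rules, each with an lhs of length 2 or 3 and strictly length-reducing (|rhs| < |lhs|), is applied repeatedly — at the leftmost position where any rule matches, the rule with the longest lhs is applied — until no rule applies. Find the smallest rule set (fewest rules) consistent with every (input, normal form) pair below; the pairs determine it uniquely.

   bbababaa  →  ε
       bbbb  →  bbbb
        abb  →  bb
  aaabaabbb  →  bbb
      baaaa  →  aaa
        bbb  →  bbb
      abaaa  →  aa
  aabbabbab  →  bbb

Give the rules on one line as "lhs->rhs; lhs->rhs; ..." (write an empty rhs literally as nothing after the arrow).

ab->b; ba->

  | bbababaa => bbabaa => bbaa => ba => ε
  | bbbb
  | abb => bb
  | aaabaabbb => aabaabbb => abaabbb => baabbb => abbb => bbb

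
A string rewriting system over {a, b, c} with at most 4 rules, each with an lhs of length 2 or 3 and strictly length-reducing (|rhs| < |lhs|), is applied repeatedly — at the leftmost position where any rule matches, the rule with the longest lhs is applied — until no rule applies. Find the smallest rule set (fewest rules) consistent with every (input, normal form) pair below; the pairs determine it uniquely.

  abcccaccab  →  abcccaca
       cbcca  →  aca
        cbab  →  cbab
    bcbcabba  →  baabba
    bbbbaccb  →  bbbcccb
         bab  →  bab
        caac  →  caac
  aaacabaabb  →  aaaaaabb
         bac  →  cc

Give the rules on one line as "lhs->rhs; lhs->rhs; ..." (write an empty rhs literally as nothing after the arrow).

  | abcccaccab => abcccaca
  | cbcca => aca
  | cbab
  | bcbcabba => baabba

bac->cc; cab->a; cbc->a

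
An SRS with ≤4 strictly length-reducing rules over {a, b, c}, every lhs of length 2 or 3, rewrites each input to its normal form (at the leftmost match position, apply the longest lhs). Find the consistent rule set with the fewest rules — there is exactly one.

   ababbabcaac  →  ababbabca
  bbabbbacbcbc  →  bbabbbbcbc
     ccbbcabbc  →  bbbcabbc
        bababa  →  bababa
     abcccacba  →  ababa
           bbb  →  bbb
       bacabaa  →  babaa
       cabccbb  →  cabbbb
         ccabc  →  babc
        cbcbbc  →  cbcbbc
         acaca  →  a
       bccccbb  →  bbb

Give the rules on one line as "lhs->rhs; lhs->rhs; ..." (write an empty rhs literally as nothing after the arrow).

ac->; cc->b; ccc->a

  | ababbabcaac => ababbabca
  | bbabbbacbcbc => bbabbbbcbc
  | ccbbcabbc => bbbcabbc
  | bababa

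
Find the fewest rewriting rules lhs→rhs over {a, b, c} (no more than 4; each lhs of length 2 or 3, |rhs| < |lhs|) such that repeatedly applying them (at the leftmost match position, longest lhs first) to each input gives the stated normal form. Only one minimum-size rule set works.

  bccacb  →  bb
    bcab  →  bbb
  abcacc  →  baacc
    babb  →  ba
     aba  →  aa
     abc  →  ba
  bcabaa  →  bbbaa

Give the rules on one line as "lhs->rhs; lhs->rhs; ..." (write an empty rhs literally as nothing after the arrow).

  | bccacb => bcbcb => bb
  | bcab => bbb
  | abcacc => baacc
  | babb => bab => ba

ab->a; abc->ba; ca->b; cbc->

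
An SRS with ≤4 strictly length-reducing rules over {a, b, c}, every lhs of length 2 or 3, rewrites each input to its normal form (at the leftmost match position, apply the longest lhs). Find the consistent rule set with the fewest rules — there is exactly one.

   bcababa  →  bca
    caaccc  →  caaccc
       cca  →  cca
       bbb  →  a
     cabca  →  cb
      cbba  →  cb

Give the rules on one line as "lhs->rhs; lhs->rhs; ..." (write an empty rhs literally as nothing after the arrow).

  | bcababa => bcaba => bca
  | caaccc
  | cca
  | bbb => a

abc->bb; ba->; bbb->a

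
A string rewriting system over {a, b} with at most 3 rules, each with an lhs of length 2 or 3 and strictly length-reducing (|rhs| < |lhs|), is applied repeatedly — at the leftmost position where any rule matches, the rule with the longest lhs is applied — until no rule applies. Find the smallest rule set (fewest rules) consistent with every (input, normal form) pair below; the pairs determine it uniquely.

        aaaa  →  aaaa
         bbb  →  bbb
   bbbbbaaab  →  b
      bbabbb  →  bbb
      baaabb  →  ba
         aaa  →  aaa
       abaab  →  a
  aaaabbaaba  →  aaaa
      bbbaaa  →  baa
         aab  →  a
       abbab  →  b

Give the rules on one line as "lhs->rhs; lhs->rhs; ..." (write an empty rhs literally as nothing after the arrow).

ab->; bba->

  | aaaa
  | bbb
  | bbbbbaaab => bbbaab => bab => b
  | bbabbb => bbb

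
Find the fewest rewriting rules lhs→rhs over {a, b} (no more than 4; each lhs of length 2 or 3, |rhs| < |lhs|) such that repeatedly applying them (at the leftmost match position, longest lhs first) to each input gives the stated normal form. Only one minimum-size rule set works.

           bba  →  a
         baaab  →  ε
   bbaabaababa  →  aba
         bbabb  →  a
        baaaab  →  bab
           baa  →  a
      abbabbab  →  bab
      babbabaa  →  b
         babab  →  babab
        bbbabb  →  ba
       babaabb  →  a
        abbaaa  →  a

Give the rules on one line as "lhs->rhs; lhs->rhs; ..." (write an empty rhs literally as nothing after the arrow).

  | bba => a
  | baaab => aab => bb => ε
  | bbaabaababa => aabaababa => bbaababa => aababa => bbaba => aba
  | bbabb => abb => a

aa->b; baa->a; bb->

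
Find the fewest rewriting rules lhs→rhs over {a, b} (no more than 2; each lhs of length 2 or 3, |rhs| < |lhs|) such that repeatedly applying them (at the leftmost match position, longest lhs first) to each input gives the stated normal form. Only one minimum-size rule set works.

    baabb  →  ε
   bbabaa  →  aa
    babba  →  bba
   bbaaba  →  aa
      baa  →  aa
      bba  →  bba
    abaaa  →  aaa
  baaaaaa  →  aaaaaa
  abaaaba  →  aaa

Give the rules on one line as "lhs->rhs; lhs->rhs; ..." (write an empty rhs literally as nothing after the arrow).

  | baabb => aabb => ab => ε
  | bbabaa => bbaa => baa => aa
  | babba => bba
  | bbaaba => baaba => aaba => aa

ab->; baa->aa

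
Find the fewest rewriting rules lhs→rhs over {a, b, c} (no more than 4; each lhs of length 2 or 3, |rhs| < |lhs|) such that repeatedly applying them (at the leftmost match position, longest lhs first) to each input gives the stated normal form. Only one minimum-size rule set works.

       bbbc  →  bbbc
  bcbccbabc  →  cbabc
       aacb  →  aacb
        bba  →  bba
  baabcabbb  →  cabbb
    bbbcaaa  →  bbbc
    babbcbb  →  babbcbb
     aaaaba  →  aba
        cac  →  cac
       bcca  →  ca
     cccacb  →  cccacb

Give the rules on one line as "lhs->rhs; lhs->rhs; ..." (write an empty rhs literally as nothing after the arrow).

aaa->; aab->c; bcc->c

  | bbbc
  | bcbccbabc => bccbabc => cbabc
  | aacb
  | bba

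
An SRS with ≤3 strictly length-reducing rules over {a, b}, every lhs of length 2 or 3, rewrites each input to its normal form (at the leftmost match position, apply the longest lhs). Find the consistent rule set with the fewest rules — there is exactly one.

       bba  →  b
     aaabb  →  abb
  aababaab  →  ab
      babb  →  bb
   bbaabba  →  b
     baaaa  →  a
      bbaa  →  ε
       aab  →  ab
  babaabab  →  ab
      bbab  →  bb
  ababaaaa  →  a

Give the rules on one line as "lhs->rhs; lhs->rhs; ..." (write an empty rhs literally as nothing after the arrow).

aa->a; ba->

  | bba => b
  | aaabb => aabb => abb
  | aababaab => ababaab => abaab => aab => ab
  | babb => bb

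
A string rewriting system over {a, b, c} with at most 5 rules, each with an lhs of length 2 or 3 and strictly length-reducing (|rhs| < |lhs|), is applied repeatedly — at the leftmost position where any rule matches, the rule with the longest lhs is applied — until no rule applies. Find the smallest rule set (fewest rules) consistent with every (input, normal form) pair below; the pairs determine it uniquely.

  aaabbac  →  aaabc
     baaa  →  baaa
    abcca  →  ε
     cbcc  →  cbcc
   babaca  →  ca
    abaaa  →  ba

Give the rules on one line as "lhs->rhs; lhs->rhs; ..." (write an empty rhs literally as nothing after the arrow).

  | aaabbac => aaabc
  | baaa
  | abcca => abab => bbb => ε
  | cbcc

aba->bb; bba->b; bbb->; cca->ab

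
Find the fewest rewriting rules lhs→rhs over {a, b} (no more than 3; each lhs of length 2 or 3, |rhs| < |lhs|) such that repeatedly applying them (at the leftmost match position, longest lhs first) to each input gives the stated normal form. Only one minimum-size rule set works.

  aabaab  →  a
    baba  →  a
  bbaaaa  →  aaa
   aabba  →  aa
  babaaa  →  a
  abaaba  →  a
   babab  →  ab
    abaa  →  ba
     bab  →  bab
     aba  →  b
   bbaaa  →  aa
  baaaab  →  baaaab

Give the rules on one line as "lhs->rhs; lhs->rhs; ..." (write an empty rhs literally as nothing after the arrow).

  | aabaab => abab => bb => a
  | baba => bb => a
  | bbaaaa => aaa
  | aabba => aa

aba->b; bb->a; bba->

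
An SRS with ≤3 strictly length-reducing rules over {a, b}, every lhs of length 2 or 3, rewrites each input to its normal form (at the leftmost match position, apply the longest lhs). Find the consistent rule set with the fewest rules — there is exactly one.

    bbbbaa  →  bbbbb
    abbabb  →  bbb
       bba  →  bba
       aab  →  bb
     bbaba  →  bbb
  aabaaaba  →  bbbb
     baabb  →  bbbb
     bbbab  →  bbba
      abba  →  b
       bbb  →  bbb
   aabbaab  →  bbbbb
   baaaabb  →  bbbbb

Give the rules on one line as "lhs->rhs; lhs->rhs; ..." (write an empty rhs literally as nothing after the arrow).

  | bbbbaa => bbbbb
  | abbabb => ababb => aabb => bbb
  | bba
  | aab => bb

aa->b; ab->a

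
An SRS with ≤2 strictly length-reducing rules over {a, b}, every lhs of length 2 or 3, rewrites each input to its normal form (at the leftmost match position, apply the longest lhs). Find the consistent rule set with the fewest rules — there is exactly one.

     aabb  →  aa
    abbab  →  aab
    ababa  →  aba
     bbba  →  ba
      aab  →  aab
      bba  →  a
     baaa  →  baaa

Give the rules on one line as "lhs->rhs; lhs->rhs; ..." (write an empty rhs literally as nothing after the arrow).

bab->b; bb->

  | aabb => aa
  | abbab => aab
  | ababa => aba
  | bbba => ba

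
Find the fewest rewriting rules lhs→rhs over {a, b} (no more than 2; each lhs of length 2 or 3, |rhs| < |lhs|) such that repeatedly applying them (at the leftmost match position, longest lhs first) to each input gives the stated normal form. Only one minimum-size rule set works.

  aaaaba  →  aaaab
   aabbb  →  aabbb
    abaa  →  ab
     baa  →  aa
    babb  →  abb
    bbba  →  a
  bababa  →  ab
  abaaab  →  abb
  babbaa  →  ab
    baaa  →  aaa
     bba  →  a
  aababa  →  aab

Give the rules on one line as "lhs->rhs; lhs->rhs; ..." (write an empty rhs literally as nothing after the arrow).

aba->ab; ba->a

  | aaaaba => aaaab
  | aabbb
  | abaa => aba => ab
  | baa => aa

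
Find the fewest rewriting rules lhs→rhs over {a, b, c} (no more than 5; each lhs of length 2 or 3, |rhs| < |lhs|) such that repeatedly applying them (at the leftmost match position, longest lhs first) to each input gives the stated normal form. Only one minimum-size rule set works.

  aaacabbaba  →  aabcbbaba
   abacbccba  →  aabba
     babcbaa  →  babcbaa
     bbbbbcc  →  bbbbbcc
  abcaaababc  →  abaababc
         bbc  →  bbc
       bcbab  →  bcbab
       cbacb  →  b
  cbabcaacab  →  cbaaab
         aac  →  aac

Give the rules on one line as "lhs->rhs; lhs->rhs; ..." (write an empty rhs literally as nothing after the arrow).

  | aaacabbaba => aabcbbaba
  | abacbccba => aabccba => aabba
  | babcbaa
  | bbbbbcc

aca->bc; bac->a; ca->; ccb->b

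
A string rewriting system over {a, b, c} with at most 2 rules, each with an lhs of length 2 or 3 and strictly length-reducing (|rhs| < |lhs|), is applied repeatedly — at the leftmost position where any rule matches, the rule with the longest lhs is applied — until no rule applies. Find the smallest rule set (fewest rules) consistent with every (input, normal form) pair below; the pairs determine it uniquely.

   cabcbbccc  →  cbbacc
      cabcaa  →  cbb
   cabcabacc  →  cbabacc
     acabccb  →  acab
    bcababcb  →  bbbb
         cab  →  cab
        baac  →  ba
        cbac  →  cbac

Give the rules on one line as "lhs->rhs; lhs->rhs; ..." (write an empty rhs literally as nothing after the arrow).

  | cabcbbccc => caabbccc => cbbbccc => cbbacc
  | cabcaa => caaaa => cbaa => cbb
  | cabcabacc => caaabacc => cbabacc
  | acabccb => acaacb => acbcb => acab

aa->b; bc->a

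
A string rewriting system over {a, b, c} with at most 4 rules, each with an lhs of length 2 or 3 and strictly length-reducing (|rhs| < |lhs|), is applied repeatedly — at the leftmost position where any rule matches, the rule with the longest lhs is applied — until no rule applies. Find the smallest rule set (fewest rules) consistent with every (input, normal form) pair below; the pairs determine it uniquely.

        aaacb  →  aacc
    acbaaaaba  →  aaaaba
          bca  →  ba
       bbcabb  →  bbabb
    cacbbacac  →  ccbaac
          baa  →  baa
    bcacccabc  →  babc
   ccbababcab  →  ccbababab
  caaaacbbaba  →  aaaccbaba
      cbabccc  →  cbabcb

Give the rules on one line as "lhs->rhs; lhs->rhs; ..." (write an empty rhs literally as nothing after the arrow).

acb->cc; ca->a; ccc->cb

  | aaacb => aacc
  | acbaaaaba => ccaaaaba => caaaaba => aaaaba
  | bca => ba
  | bbcabb => bbabb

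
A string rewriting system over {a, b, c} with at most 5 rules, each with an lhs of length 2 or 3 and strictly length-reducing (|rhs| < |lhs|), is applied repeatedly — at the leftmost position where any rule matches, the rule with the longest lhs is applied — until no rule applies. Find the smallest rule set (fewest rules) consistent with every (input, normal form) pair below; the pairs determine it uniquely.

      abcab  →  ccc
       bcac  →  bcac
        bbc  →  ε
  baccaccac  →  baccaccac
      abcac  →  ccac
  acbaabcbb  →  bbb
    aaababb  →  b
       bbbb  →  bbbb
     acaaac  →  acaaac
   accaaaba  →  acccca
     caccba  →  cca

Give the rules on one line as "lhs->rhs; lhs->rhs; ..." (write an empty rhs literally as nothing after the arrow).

  | abcab => ccab => ccc
  | bcac
  | bbc => ε
  | baccaccac

aab->bc; ab->c; bbc->; cb->b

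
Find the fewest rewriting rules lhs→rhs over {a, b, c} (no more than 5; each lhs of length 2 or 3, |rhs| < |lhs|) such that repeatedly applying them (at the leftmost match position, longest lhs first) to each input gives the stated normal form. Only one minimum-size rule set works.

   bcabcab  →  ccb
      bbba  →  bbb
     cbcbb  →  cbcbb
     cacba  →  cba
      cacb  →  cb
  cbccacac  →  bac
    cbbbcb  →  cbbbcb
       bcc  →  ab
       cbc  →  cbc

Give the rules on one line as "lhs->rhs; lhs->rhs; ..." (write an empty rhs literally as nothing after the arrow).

  | bcabcab => cbcab => ccb
  | bbba => bbb
  | cbcbb
  | cacba => cba

bba->bb; bca->c; bcc->ab; ca->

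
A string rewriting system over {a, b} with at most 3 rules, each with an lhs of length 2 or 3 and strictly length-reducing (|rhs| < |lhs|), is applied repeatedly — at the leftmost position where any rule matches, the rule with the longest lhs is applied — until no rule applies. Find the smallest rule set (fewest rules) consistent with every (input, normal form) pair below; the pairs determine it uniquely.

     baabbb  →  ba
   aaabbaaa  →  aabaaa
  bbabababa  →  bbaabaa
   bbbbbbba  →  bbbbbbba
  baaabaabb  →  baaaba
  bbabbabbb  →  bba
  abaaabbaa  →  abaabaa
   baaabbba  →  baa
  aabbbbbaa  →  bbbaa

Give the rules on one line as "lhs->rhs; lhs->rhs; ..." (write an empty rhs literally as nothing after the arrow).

  | baabbb => babb => bab => ba
  | aaabbaaa => aabaaa
  | bbabababa => bbaababa => bbaabaa
  | bbbbbbba

abb->b; bab->ba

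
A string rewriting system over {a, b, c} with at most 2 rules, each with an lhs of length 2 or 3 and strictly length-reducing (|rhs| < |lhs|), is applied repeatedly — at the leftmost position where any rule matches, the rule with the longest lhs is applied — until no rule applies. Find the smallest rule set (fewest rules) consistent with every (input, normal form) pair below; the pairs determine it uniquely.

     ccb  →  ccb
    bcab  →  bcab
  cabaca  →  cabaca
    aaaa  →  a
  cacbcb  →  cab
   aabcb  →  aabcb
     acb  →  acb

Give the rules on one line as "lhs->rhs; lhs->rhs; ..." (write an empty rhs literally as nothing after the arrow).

aaa->; cbc->

  | ccb
  | bcab
  | cabaca
  | aaaa => a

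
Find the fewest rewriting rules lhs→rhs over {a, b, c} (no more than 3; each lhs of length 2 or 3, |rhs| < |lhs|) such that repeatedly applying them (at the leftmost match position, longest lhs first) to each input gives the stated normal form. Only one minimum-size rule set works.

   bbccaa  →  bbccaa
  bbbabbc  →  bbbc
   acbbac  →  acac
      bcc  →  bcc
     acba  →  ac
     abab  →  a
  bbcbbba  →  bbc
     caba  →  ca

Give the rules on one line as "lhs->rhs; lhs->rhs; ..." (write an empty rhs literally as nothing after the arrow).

ba->; bab->; cbb->c

  | bbccaa
  | bbbabbc => bbbc
  | acbbac => acac
  | bcc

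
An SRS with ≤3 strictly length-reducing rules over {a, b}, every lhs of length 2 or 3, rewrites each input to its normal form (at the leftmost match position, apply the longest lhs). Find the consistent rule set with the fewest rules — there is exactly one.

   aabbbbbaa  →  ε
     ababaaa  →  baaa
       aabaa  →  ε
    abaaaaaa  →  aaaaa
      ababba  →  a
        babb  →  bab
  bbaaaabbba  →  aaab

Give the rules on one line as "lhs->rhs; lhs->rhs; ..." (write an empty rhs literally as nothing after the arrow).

aba->bb; abb->ab; bb->

  | aabbbbbaa => aabbbbaa => aabbbaa => aabbaa => aabaa => abba => aba => bb => ε
  | ababaaa => bbbaaa => baaa
  | aabaa => abba => aba => bb => ε
  | abaaaaaa => bbaaaaa => aaaaa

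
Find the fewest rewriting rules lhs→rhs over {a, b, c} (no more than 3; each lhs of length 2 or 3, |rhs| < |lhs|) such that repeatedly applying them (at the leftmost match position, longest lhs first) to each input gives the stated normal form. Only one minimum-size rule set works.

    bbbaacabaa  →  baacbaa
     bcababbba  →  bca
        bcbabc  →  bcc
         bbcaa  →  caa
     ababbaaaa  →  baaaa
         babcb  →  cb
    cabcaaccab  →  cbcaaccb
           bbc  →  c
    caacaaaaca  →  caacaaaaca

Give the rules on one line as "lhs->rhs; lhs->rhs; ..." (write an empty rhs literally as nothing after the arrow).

ab->b; bb->

  | bbbaacabaa => baacabaa => baacbaa
  | bcababbba => bcbabbba => bcbbbba => bcbba => bca
  | bcbabc => bcbbc => bcc
  | bbcaa => caa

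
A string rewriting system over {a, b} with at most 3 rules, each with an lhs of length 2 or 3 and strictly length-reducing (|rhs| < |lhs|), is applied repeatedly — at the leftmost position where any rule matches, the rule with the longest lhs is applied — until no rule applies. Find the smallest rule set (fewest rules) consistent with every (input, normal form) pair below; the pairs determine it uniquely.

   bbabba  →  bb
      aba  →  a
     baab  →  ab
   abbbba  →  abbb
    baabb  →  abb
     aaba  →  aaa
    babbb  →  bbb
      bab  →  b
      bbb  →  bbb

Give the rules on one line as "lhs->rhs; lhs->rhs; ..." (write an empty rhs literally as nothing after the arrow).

  | bbabba => bbba => bb
  | aba => a
  | baab => ab
  | abbbba => abbb

aab->aa; ba->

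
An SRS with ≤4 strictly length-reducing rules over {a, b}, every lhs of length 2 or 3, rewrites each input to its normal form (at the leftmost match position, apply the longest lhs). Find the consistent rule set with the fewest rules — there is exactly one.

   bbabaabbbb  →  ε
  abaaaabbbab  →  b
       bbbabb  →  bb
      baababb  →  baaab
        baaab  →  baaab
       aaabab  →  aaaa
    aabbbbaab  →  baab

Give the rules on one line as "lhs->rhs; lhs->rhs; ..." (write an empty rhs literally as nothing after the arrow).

abb->bb; bab->a; bba->; bbb->

  | bbabaabbbb => baabbbb => babbbb => abbb => bbb => ε
  | abaaaabbbab => abaaabbbab => abaabbbab => ababbbab => aabbab => abbab => bbab => b
  | bbbabb => abb => bb
  | baababb => baaab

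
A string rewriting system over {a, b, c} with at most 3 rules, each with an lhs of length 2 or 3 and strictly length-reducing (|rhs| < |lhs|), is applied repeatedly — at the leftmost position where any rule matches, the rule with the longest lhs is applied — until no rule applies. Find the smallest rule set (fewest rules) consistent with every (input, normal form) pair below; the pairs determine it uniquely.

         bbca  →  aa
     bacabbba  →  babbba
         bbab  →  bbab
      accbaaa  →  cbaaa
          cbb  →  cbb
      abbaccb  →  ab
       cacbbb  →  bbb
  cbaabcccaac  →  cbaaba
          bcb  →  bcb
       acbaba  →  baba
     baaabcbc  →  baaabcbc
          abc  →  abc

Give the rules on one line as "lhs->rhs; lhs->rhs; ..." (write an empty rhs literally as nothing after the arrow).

  | bbca => caa => aa
  | bacabbba => babbba
  | bbab
  | accbaaa => cbaaa

ac->; bbc->ca; ca->a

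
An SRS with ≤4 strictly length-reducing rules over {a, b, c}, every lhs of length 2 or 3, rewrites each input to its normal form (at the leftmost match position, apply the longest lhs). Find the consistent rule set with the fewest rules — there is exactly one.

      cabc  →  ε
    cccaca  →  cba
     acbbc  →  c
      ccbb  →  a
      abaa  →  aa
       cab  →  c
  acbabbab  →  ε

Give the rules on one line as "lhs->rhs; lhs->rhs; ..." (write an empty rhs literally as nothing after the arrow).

ab->; ac->b; bb->a; cc->

  | cabc => cc => ε
  | cccaca => caca => cba
  | acbbc => bbbc => abc => c
  | ccbb => bb => a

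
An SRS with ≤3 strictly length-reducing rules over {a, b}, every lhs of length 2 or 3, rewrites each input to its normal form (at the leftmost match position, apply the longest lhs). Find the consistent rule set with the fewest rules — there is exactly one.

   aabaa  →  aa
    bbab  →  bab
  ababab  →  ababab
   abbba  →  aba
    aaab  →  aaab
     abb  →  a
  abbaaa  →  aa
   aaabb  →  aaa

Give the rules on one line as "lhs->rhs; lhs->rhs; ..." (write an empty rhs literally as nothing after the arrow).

baa->; bb->; bba->ba

  | aabaa => aa
  | bbab => bab
  | ababab
  | abbba => aba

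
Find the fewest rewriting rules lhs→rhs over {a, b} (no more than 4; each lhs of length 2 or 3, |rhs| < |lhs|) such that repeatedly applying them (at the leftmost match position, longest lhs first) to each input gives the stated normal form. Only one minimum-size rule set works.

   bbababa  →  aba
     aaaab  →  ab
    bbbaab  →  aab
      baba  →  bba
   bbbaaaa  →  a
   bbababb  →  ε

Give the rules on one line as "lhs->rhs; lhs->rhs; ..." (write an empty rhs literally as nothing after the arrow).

  | bbababa => bbbaba => aba
  | aaaab => ab
  | bbbaab => aab
  | baba => bba

aaa->; abb->; bab->bb; bbb->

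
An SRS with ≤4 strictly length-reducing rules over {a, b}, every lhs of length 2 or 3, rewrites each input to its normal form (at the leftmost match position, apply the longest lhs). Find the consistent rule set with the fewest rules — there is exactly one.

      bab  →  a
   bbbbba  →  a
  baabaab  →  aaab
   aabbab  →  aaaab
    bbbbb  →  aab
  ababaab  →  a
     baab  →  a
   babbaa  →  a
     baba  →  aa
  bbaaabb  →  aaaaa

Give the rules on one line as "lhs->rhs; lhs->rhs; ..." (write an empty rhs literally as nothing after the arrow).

aba->; ba->b; bb->a

  | bab => bb => a
  | bbbbba => abbba => aaba => a
  | baabaab => babaab => bbaab => aaab
  | aabbab => aaaab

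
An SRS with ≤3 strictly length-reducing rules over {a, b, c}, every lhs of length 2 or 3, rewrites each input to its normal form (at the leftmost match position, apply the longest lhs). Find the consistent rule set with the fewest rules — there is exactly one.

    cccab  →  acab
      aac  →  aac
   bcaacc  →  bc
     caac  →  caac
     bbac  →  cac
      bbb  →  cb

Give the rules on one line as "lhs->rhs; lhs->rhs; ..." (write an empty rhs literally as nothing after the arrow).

  | cccab => acab
  | aac
  | bcaacc => bcaaa => bc
  | caac

aaa->; bb->c; cc->a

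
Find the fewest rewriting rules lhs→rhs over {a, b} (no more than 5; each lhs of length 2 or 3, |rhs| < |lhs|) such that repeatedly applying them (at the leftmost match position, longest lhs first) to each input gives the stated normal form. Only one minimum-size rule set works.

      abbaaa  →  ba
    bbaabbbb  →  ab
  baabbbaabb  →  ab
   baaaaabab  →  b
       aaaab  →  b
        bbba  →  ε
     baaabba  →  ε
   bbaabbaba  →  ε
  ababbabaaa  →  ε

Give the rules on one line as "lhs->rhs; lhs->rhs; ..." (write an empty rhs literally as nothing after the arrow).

aa->b; aba->; bb->b; bba->

  | abbaaa => aaa => ba
  | bbaabbbb => abbbb => abbb => abb => ab
  | baabbbaabb => bbbbbaabb => bbbbaabb => bbbaabb => bbaabb => abb => ab
  | baaaaabab => bbaaabab => aabab => bbab => b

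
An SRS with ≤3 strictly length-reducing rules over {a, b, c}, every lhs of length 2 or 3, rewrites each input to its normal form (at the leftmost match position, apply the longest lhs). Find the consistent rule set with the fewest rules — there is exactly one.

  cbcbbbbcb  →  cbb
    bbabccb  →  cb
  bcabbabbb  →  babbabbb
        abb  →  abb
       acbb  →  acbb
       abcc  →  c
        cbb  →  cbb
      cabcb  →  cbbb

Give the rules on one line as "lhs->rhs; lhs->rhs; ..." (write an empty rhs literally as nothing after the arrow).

  | cbcbbbbcb => cbbbbbcb => cbbbcb => cbcb => cbb
  | bbabccb => bbbbcb => bbcb => cb
  | bcabbabbb => babbabbb
  | abb

abc->bb; bbc->c; bc->b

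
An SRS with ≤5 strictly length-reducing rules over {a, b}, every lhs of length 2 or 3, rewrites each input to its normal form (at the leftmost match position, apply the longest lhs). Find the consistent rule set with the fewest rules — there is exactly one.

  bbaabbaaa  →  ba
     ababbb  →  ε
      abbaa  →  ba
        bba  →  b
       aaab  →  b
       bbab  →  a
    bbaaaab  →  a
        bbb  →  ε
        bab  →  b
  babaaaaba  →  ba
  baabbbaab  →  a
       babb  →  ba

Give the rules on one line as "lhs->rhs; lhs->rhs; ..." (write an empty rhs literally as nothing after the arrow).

aa->b; ab->; abb->a; bb->a

  | bbaabbaaa => aaabbaaa => babbaaa => baaaa => bbaa => aaa => ba
  | ababbb => abbb => ab => ε
  | abbaa => aaa => ba
  | bba => aa => b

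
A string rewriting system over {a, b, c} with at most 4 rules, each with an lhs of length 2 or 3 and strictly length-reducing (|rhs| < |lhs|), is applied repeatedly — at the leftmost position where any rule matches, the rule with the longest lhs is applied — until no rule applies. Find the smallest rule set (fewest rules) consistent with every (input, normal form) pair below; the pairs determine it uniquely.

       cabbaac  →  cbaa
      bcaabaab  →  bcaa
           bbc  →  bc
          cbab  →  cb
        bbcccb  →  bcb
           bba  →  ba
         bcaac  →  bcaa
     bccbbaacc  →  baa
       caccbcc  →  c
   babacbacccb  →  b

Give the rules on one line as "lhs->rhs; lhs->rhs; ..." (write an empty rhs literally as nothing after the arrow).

ab->; ac->a; bb->b; cc->

  | cabbaac => cbaac => cbaa
  | bcaabaab => bcaaab => bcaa
  | bbc => bc
  | cbab => cb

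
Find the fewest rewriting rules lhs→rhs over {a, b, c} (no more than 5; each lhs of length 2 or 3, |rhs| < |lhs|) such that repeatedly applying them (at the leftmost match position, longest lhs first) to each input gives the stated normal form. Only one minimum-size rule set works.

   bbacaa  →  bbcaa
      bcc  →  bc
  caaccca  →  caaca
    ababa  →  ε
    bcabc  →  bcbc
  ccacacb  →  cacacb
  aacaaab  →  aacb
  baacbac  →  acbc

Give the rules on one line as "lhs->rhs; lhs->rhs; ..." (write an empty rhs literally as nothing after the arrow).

ab->b; ba->; bac->bc; cc->c

  | bbacaa => bbcaa
  | bcc => bc
  | caaccca => caacca => caaca
  | ababa => baba => ba => ε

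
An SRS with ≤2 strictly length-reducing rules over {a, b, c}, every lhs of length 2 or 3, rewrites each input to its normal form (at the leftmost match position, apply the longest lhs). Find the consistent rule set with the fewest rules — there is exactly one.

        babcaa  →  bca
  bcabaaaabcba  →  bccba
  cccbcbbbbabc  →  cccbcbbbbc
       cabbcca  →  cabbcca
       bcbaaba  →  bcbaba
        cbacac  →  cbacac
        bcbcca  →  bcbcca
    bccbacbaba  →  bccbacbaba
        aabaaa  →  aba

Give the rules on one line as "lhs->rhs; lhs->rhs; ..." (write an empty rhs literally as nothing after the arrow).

aa->a; abc->c

  | babcaa => bcaa => bca
  | bcabaaaabcba => bcabaaabcba => bcabaabcba => bcababcba => bcabcba => bccba
  | cccbcbbbbabc => cccbcbbbbc
  | cabbcca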